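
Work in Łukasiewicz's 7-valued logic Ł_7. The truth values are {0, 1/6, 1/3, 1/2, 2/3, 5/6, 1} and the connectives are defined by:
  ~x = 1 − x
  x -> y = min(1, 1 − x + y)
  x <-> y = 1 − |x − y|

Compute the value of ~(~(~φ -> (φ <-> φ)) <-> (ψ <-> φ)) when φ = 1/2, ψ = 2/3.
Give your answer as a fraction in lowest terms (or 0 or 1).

5/6

~φ = ~1/2 = 1/2
φ <-> φ = 1/2 <-> 1/2 = 1
~φ -> (φ <-> φ) = 1/2 -> 1 = 1
~(~φ -> (φ <-> φ)) = ~1 = 0
ψ <-> φ = 2/3 <-> 1/2 = 5/6
~(~φ -> (φ <-> φ)) <-> (ψ <-> φ) = 0 <-> 5/6 = 1/6
~(~(~φ -> (φ <-> φ)) <-> (ψ <-> φ)) = ~1/6 = 5/6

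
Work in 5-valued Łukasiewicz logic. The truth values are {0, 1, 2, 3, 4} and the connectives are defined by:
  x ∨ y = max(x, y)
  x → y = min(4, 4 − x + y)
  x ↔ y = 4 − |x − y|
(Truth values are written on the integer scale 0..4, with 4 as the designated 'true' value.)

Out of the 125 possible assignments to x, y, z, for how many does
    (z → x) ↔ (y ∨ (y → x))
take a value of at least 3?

101

value 4: 71 assignments (counts)
value 3: 30 assignments (counts)
value 2: 15 assignments
value 1: 7 assignments
value 0: 2 assignments
So 101 of the 125 assignments meet the threshold.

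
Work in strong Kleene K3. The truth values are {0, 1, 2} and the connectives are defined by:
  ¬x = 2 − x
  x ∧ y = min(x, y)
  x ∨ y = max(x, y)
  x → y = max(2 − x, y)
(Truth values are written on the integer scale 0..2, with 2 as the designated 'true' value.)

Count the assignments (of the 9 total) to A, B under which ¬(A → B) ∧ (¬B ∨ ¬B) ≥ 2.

A = 0, B = 0 ↦ 0  <
A = 0, B = 1 ↦ 0  <
A = 0, B = 2 ↦ 0  <
A = 1, B = 0 ↦ 1  <
A = 1, B = 1 ↦ 1  <
A = 1, B = 2 ↦ 0  <
A = 2, B = 0 ↦ 2  ≥
A = 2, B = 1 ↦ 1  <
A = 2, B = 2 ↦ 0  <
So 1 of the 9 assignments meets the threshold.

1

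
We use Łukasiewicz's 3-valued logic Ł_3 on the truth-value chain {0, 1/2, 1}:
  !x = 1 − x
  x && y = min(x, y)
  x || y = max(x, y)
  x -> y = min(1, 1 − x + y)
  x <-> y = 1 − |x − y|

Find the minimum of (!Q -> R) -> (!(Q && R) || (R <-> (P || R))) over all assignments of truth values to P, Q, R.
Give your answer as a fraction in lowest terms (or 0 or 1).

1/2

Take P = 1, Q = 1/2, R = 1/2:
!Q = !1/2 = 1/2
!Q -> R = 1/2 -> 1/2 = 1
Q && R = 1/2 && 1/2 = 1/2
!(Q && R) = !1/2 = 1/2
P || R = 1 || 1/2 = 1
R <-> (P || R) = 1/2 <-> 1 = 1/2
!(Q && R) || (R <-> (P || R)) = 1/2 || 1/2 = 1/2
(!Q -> R) -> (!(Q && R) || (R <-> (P || R))) = 1 -> 1/2 = 1/2
No assignment yields a value below 1/2, so this is the minimum.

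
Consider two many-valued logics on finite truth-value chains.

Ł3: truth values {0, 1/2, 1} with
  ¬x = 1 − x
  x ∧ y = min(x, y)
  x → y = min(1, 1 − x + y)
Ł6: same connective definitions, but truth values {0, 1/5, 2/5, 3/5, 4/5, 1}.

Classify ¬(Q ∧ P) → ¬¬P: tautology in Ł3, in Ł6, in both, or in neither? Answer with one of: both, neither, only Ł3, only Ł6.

In Ł3: at P = 0, Q = 0 the value is 0 — not a tautology.
In Ł6: at P = 0, Q = 0 the value is 0 — not a tautology.

neither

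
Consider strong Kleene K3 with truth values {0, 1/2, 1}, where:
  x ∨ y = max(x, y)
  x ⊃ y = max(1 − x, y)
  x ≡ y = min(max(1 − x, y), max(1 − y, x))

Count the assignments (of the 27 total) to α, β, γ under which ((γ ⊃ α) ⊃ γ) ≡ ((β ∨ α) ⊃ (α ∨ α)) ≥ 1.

5

value 1: 5 assignments (counts)
value 1/2: 17 assignments
value 0: 5 assignments
So 5 of the 27 assignments meet the threshold.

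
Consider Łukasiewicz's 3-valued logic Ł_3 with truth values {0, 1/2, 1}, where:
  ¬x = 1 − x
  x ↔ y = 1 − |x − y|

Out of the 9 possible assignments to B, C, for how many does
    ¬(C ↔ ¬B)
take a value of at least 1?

2

B = 0, C = 0 ↦ 1  ≥
B = 0, C = 1/2 ↦ 1/2  <
B = 0, C = 1 ↦ 0  <
B = 1/2, C = 0 ↦ 1/2  <
B = 1/2, C = 1/2 ↦ 0  <
B = 1/2, C = 1 ↦ 1/2  <
B = 1, C = 0 ↦ 0  <
B = 1, C = 1/2 ↦ 1/2  <
B = 1, C = 1 ↦ 1  ≥
So 2 of the 9 assignments meet the threshold.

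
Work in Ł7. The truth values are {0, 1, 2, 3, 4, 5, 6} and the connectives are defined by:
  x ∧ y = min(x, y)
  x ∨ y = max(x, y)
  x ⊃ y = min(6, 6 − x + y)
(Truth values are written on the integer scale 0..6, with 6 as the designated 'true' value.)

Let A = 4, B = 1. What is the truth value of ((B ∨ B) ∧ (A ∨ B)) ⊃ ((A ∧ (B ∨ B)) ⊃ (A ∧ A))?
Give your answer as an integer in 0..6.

B ∨ B = 1 ∨ 1 = 1
A ∨ B = 4 ∨ 1 = 4
(B ∨ B) ∧ (A ∨ B) = 1 ∧ 4 = 1
B ∨ B = 1 ∨ 1 = 1
A ∧ (B ∨ B) = 4 ∧ 1 = 1
A ∧ A = 4 ∧ 4 = 4
(A ∧ (B ∨ B)) ⊃ (A ∧ A) = 1 ⊃ 4 = 6
((B ∨ B) ∧ (A ∨ B)) ⊃ ((A ∧ (B ∨ B)) ⊃ (A ∧ A)) = 1 ⊃ 6 = 6

6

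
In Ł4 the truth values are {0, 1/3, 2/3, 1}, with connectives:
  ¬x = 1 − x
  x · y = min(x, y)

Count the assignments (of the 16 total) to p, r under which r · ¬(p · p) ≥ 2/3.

p = 0, r = 0 ↦ 0  <
p = 0, r = 1/3 ↦ 1/3  <
p = 0, r = 2/3 ↦ 2/3  ≥
p = 0, r = 1 ↦ 1  ≥
p = 1/3, r = 0 ↦ 0  <
p = 1/3, r = 1/3 ↦ 1/3  <
p = 1/3, r = 2/3 ↦ 2/3  ≥
p = 1/3, r = 1 ↦ 2/3  ≥
p = 2/3, r = 0 ↦ 0  <
p = 2/3, r = 1/3 ↦ 1/3  <
p = 2/3, r = 2/3 ↦ 1/3  <
p = 2/3, r = 1 ↦ 1/3  <
p = 1, r = 0 ↦ 0  <
p = 1, r = 1/3 ↦ 0  <
p = 1, r = 2/3 ↦ 0  <
p = 1, r = 1 ↦ 0  <
So 4 of the 16 assignments meet the threshold.

4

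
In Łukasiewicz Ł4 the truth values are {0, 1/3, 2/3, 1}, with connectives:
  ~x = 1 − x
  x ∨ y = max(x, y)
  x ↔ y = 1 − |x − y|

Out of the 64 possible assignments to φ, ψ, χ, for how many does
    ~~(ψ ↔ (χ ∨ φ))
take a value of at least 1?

value 1: 16 assignments (counts)
value 2/3: 24 assignments
value 1/3: 16 assignments
value 0: 8 assignments
So 16 of the 64 assignments meet the threshold.

16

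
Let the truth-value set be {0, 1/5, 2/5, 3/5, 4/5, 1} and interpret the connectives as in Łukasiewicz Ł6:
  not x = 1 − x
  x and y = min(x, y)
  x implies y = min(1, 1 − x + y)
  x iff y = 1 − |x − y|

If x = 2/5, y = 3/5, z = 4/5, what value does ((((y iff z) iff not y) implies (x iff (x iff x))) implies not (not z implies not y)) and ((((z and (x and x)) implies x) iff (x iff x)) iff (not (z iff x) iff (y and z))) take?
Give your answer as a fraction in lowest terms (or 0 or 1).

1/5

y iff z = 3/5 iff 4/5 = 4/5
not y = not 3/5 = 2/5
(y iff z) iff not y = 4/5 iff 2/5 = 3/5
x iff x = 2/5 iff 2/5 = 1
x iff (x iff x) = 2/5 iff 1 = 2/5
((y iff z) iff not y) implies (x iff (x iff x)) = 3/5 implies 2/5 = 4/5
not z = not 4/5 = 1/5
not y = not 3/5 = 2/5
not z implies not y = 1/5 implies 2/5 = 1
not (not z implies not y) = not 1 = 0
(((y iff z) iff not y) implies (x iff (x iff x))) implies not (not z implies not y) = 4/5 implies 0 = 1/5
x and x = 2/5 and 2/5 = 2/5
z and (x and x) = 4/5 and 2/5 = 2/5
(z and (x and x)) implies x = 2/5 implies 2/5 = 1
x iff x = 2/5 iff 2/5 = 1
((z and (x and x)) implies x) iff (x iff x) = 1 iff 1 = 1
z iff x = 4/5 iff 2/5 = 3/5
not (z iff x) = not 3/5 = 2/5
y and z = 3/5 and 4/5 = 3/5
not (z iff x) iff (y and z) = 2/5 iff 3/5 = 4/5
(((z and (x and x)) implies x) iff (x iff x)) iff (not (z iff x) iff (y and z)) = 1 iff 4/5 = 4/5
((((y iff z) iff not y) implies (x iff (x iff x))) implies not (not z implies not y)) and ((((z and (x and x)) implies x) iff (x iff x)) iff (not (z iff x) iff (y and z))) = 1/5 and 4/5 = 1/5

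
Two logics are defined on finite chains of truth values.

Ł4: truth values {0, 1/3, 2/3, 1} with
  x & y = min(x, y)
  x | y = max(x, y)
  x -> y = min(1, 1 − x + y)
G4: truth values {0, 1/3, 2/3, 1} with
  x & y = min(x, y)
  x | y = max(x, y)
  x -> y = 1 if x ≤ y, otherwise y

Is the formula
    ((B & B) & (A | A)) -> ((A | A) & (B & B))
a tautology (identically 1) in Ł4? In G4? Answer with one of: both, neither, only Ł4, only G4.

In Ł4: every assignment gives 1 — tautology.
In G4: every assignment gives 1 — tautology.

both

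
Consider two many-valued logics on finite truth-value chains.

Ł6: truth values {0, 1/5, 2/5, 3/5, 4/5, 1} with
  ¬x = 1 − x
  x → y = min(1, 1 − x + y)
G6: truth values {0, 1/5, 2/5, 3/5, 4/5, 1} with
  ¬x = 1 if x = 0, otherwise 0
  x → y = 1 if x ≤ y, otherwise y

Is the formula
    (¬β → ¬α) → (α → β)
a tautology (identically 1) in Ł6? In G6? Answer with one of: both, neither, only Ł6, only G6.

only Ł6

In Ł6: every assignment gives 1 — tautology.
In G6: at α = 2/5, β = 1/5 the value is 1/5 — not a tautology.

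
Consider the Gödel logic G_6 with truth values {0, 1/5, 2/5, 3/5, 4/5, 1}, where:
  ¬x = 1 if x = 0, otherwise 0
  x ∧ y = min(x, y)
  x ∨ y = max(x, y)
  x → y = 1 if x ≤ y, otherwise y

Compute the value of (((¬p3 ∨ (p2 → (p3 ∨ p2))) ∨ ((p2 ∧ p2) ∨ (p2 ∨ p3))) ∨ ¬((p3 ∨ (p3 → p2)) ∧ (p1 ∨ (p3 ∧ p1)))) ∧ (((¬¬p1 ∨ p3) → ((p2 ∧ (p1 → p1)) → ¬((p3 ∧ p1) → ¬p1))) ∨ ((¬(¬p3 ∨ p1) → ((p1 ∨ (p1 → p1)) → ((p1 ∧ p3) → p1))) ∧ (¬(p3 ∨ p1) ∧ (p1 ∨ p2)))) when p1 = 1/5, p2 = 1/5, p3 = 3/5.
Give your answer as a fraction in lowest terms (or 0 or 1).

¬p3 = ¬3/5 = 0
p3 ∨ p2 = 3/5 ∨ 1/5 = 3/5
p2 → (p3 ∨ p2) = 1/5 → 3/5 = 1
¬p3 ∨ (p2 → (p3 ∨ p2)) = 0 ∨ 1 = 1
p2 ∧ p2 = 1/5 ∧ 1/5 = 1/5
p2 ∨ p3 = 1/5 ∨ 3/5 = 3/5
(p2 ∧ p2) ∨ (p2 ∨ p3) = 1/5 ∨ 3/5 = 3/5
(¬p3 ∨ (p2 → (p3 ∨ p2))) ∨ ((p2 ∧ p2) ∨ (p2 ∨ p3)) = 1 ∨ 3/5 = 1
p3 → p2 = 3/5 → 1/5 = 1/5
p3 ∨ (p3 → p2) = 3/5 ∨ 1/5 = 3/5
p3 ∧ p1 = 3/5 ∧ 1/5 = 1/5
p1 ∨ (p3 ∧ p1) = 1/5 ∨ 1/5 = 1/5
(p3 ∨ (p3 → p2)) ∧ (p1 ∨ (p3 ∧ p1)) = 3/5 ∧ 1/5 = 1/5
¬((p3 ∨ (p3 → p2)) ∧ (p1 ∨ (p3 ∧ p1))) = ¬1/5 = 0
((¬p3 ∨ (p2 → (p3 ∨ p2))) ∨ ((p2 ∧ p2) ∨ (p2 ∨ p3))) ∨ ¬((p3 ∨ (p3 → p2)) ∧ (p1 ∨ (p3 ∧ p1))) = 1 ∨ 0 = 1
¬p1 = ¬1/5 = 0
¬¬p1 = ¬0 = 1
¬¬p1 ∨ p3 = 1 ∨ 3/5 = 1
p1 → p1 = 1/5 → 1/5 = 1
p2 ∧ (p1 → p1) = 1/5 ∧ 1 = 1/5
p3 ∧ p1 = 3/5 ∧ 1/5 = 1/5
¬p1 = ¬1/5 = 0
(p3 ∧ p1) → ¬p1 = 1/5 → 0 = 0
¬((p3 ∧ p1) → ¬p1) = ¬0 = 1
(p2 ∧ (p1 → p1)) → ¬((p3 ∧ p1) → ¬p1) = 1/5 → 1 = 1
(¬¬p1 ∨ p3) → ((p2 ∧ (p1 → p1)) → ¬((p3 ∧ p1) → ¬p1)) = 1 → 1 = 1
¬p3 = ¬3/5 = 0
¬p3 ∨ p1 = 0 ∨ 1/5 = 1/5
¬(¬p3 ∨ p1) = ¬1/5 = 0
p1 → p1 = 1/5 → 1/5 = 1
p1 ∨ (p1 → p1) = 1/5 ∨ 1 = 1
p1 ∧ p3 = 1/5 ∧ 3/5 = 1/5
(p1 ∧ p3) → p1 = 1/5 → 1/5 = 1
(p1 ∨ (p1 → p1)) → ((p1 ∧ p3) → p1) = 1 → 1 = 1
¬(¬p3 ∨ p1) → ((p1 ∨ (p1 → p1)) → ((p1 ∧ p3) → p1)) = 0 → 1 = 1
p3 ∨ p1 = 3/5 ∨ 1/5 = 3/5
¬(p3 ∨ p1) = ¬3/5 = 0
p1 ∨ p2 = 1/5 ∨ 1/5 = 1/5
¬(p3 ∨ p1) ∧ (p1 ∨ p2) = 0 ∧ 1/5 = 0
(¬(¬p3 ∨ p1) → ((p1 ∨ (p1 → p1)) → ((p1 ∧ p3) → p1))) ∧ (¬(p3 ∨ p1) ∧ (p1 ∨ p2)) = 1 ∧ 0 = 0
((¬¬p1 ∨ p3) → ((p2 ∧ (p1 → p1)) → ¬((p3 ∧ p1) → ¬p1))) ∨ ((¬(¬p3 ∨ p1) → ((p1 ∨ (p1 → p1)) → ((p1 ∧ p3) → p1))) ∧ (¬(p3 ∨ p1) ∧ (p1 ∨ p2))) = 1 ∨ 0 = 1
(((¬p3 ∨ (p2 → (p3 ∨ p2))) ∨ ((p2 ∧ p2) ∨ (p2 ∨ p3))) ∨ ¬((p3 ∨ (p3 → p2)) ∧ (p1 ∨ (p3 ∧ p1)))) ∧ (((¬¬p1 ∨ p3) → ((p2 ∧ (p1 → p1)) → ¬((p3 ∧ p1) → ¬p1))) ∨ ((¬(¬p3 ∨ p1) → ((p1 ∨ (p1 → p1)) → ((p1 ∧ p3) → p1))) ∧ (¬(p3 ∨ p1) ∧ (p1 ∨ p2)))) = 1 ∧ 1 = 1

1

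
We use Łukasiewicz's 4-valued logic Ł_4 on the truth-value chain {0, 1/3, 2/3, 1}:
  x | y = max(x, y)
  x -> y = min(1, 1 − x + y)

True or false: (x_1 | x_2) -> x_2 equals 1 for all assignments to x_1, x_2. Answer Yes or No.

No

Counterexample: take x_1 = 1/3, x_2 = 0.
x_1 | x_2 = 1/3 | 0 = 1/3
(x_1 | x_2) -> x_2 = 1/3 -> 0 = 2/3
This gives 2/3 ≠ 1.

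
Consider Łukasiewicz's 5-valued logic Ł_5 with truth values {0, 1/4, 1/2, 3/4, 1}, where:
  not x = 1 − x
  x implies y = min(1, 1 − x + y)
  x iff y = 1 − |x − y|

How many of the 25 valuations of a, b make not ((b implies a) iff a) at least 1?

1

value 1: 1 assignment (counts)
value 3/4: 3 assignments
value 1/2: 5 assignments
value 1/4: 7 assignments
value 0: 9 assignments
So 1 of the 25 assignments meets the threshold.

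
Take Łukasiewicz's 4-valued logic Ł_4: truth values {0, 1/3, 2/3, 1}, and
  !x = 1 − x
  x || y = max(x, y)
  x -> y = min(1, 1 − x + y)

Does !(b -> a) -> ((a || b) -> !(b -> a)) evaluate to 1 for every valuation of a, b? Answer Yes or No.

Yes

a = 0, b = 0 ↦ 1
a = 0, b = 1/3 ↦ 1
a = 0, b = 2/3 ↦ 1
a = 0, b = 1 ↦ 1
a = 1/3, b = 0 ↦ 1
a = 1/3, b = 1/3 ↦ 1
a = 1/3, b = 2/3 ↦ 1
a = 1/3, b = 1 ↦ 1
a = 2/3, b = 0 ↦ 1
a = 2/3, b = 1/3 ↦ 1
a = 2/3, b = 2/3 ↦ 1
a = 2/3, b = 1 ↦ 1
a = 1, b = 0 ↦ 1
a = 1, b = 1/3 ↦ 1
a = 1, b = 2/3 ↦ 1
a = 1, b = 1 ↦ 1
Every assignment gives a value ≥ 1.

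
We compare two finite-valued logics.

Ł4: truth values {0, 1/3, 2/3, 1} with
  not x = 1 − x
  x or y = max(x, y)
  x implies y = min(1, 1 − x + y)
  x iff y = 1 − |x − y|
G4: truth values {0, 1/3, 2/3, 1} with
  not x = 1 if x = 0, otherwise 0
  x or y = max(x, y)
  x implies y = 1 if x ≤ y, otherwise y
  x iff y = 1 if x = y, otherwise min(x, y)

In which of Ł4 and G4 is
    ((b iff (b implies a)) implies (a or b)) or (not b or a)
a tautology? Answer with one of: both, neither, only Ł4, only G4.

In Ł4: at a = 0, b = 1/3 the value is 2/3 — not a tautology.
In G4: every assignment gives 1 — tautology.

only G4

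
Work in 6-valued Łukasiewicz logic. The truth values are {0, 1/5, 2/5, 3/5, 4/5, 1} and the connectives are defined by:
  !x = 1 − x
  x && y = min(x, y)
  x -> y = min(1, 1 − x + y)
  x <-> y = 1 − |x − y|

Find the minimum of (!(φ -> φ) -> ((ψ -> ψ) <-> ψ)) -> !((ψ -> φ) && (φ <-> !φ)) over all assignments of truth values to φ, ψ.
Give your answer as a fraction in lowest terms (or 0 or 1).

Take φ = 2/5, ψ = 0:
φ -> φ = 2/5 -> 2/5 = 1
!(φ -> φ) = !1 = 0
ψ -> ψ = 0 -> 0 = 1
(ψ -> ψ) <-> ψ = 1 <-> 0 = 0
!(φ -> φ) -> ((ψ -> ψ) <-> ψ) = 0 -> 0 = 1
ψ -> φ = 0 -> 2/5 = 1
!φ = !2/5 = 3/5
φ <-> !φ = 2/5 <-> 3/5 = 4/5
(ψ -> φ) && (φ <-> !φ) = 1 && 4/5 = 4/5
!((ψ -> φ) && (φ <-> !φ)) = !4/5 = 1/5
(!(φ -> φ) -> ((ψ -> ψ) <-> ψ)) -> !((ψ -> φ) && (φ <-> !φ)) = 1 -> 1/5 = 1/5
No assignment yields a value below 1/5, so this is the minimum.

1/5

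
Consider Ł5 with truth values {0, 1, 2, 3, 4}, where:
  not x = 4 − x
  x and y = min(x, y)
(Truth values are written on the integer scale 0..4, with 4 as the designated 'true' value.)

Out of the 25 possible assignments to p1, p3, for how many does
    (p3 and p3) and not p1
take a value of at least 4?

value 4: 1 assignment (counts)
value 3: 3 assignments
value 2: 5 assignments
value 1: 7 assignments
value 0: 9 assignments
So 1 of the 25 assignments meets the threshold.

1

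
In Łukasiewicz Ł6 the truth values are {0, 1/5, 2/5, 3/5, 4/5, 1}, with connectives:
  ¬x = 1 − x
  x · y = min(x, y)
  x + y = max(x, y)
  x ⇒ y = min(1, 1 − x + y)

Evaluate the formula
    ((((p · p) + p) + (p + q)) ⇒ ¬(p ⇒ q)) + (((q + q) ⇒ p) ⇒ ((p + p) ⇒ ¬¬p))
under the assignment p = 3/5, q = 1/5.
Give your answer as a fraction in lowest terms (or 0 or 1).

1

p · p = 3/5 · 3/5 = 3/5
(p · p) + p = 3/5 + 3/5 = 3/5
p + q = 3/5 + 1/5 = 3/5
((p · p) + p) + (p + q) = 3/5 + 3/5 = 3/5
p ⇒ q = 3/5 ⇒ 1/5 = 3/5
¬(p ⇒ q) = ¬3/5 = 2/5
(((p · p) + p) + (p + q)) ⇒ ¬(p ⇒ q) = 3/5 ⇒ 2/5 = 4/5
q + q = 1/5 + 1/5 = 1/5
(q + q) ⇒ p = 1/5 ⇒ 3/5 = 1
p + p = 3/5 + 3/5 = 3/5
¬p = ¬3/5 = 2/5
¬¬p = ¬2/5 = 3/5
(p + p) ⇒ ¬¬p = 3/5 ⇒ 3/5 = 1
((q + q) ⇒ p) ⇒ ((p + p) ⇒ ¬¬p) = 1 ⇒ 1 = 1
((((p · p) + p) + (p + q)) ⇒ ¬(p ⇒ q)) + (((q + q) ⇒ p) ⇒ ((p + p) ⇒ ¬¬p)) = 4/5 + 1 = 1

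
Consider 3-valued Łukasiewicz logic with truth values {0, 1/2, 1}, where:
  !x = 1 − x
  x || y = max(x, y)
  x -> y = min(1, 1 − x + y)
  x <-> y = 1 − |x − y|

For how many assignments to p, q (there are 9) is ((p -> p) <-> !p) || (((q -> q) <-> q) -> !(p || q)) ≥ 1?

6

p = 0, q = 0 ↦ 1  ≥
p = 0, q = 1/2 ↦ 1  ≥
p = 0, q = 1 ↦ 1  ≥
p = 1/2, q = 0 ↦ 1  ≥
p = 1/2, q = 1/2 ↦ 1  ≥
p = 1/2, q = 1 ↦ 1/2  <
p = 1, q = 0 ↦ 1  ≥
p = 1, q = 1/2 ↦ 1/2  <
p = 1, q = 1 ↦ 0  <
So 6 of the 9 assignments meet the threshold.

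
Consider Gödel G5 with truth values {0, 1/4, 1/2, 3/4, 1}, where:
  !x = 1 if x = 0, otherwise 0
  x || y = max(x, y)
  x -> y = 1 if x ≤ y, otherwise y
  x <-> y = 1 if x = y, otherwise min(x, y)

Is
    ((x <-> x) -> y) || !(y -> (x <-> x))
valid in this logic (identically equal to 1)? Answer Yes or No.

No

Counterexample: take x = 0, y = 0.
x <-> x = 0 <-> 0 = 1
(x <-> x) -> y = 1 -> 0 = 0
y -> (x <-> x) = 0 -> 1 = 1
!(y -> (x <-> x)) = !1 = 0
((x <-> x) -> y) || !(y -> (x <-> x)) = 0 || 0 = 0
This gives 0 ≠ 1.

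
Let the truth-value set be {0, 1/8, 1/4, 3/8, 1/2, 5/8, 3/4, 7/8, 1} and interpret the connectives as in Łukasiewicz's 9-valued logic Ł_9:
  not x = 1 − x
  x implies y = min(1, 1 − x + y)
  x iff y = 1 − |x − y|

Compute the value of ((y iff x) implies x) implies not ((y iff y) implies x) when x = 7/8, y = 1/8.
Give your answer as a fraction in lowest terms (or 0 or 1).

y iff x = 1/8 iff 7/8 = 1/4
(y iff x) implies x = 1/4 implies 7/8 = 1
y iff y = 1/8 iff 1/8 = 1
(y iff y) implies x = 1 implies 7/8 = 7/8
not ((y iff y) implies x) = not 7/8 = 1/8
((y iff x) implies x) implies not ((y iff y) implies x) = 1 implies 1/8 = 1/8

1/8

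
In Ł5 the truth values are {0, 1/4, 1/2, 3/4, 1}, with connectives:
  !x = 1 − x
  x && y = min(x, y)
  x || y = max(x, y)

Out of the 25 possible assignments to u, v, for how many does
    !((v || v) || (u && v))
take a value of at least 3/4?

10

value 1: 5 assignments (counts)
value 3/4: 5 assignments (counts)
value 1/2: 5 assignments
value 1/4: 5 assignments
value 0: 5 assignments
So 10 of the 25 assignments meet the threshold.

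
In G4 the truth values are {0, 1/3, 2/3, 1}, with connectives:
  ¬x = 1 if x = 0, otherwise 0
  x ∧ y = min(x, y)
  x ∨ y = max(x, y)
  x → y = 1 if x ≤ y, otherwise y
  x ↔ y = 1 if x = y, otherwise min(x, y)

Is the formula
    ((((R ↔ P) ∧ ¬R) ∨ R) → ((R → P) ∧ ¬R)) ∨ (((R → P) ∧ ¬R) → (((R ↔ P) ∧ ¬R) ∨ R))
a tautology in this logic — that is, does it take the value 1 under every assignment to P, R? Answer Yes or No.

P = 0, R = 0 ↦ 1
P = 0, R = 1/3 ↦ 1
P = 0, R = 2/3 ↦ 1
P = 0, R = 1 ↦ 1
P = 1/3, R = 0 ↦ 1
P = 1/3, R = 1/3 ↦ 1
P = 1/3, R = 2/3 ↦ 1
P = 1/3, R = 1 ↦ 1
P = 2/3, R = 0 ↦ 1
P = 2/3, R = 1/3 ↦ 1
P = 2/3, R = 2/3 ↦ 1
P = 2/3, R = 1 ↦ 1
P = 1, R = 0 ↦ 1
P = 1, R = 1/3 ↦ 1
P = 1, R = 2/3 ↦ 1
P = 1, R = 1 ↦ 1
Every assignment gives a value ≥ 1.

Yes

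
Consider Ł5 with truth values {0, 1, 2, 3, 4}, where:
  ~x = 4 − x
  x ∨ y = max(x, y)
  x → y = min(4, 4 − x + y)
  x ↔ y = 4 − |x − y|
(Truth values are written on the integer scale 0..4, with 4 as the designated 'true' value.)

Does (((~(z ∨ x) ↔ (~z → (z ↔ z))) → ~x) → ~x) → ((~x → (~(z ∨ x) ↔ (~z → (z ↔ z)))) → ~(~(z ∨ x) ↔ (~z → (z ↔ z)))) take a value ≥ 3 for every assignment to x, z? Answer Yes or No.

Counterexample: take x = 0, z = 0.
z ∨ x = 0 ∨ 0 = 0
~(z ∨ x) = ~0 = 4
~z = ~0 = 4
z ↔ z = 0 ↔ 0 = 4
~z → (z ↔ z) = 4 → 4 = 4
~(z ∨ x) ↔ (~z → (z ↔ z)) = 4 ↔ 4 = 4
~x = ~0 = 4
(~(z ∨ x) ↔ (~z → (z ↔ z))) → ~x = 4 → 4 = 4
~x = ~0 = 4
((~(z ∨ x) ↔ (~z → (z ↔ z))) → ~x) → ~x = 4 → 4 = 4
~x = ~0 = 4
z ∨ x = 0 ∨ 0 = 0
~(z ∨ x) = ~0 = 4
~z = ~0 = 4
z ↔ z = 0 ↔ 0 = 4
~z → (z ↔ z) = 4 → 4 = 4
~(z ∨ x) ↔ (~z → (z ↔ z)) = 4 ↔ 4 = 4
~x → (~(z ∨ x) ↔ (~z → (z ↔ z))) = 4 → 4 = 4
~(~(z ∨ x) ↔ (~z → (z ↔ z))) = ~4 = 0
(~x → (~(z ∨ x) ↔ (~z → (z ↔ z)))) → ~(~(z ∨ x) ↔ (~z → (z ↔ z))) = 4 → 0 = 0
(((~(z ∨ x) ↔ (~z → (z ↔ z))) → ~x) → ~x) → ((~x → (~(z ∨ x) ↔ (~z → (z ↔ z)))) → ~(~(z ∨ x) ↔ (~z → (z ↔ z)))) = 4 → 0 = 0
This gives 0, which is below 3.

No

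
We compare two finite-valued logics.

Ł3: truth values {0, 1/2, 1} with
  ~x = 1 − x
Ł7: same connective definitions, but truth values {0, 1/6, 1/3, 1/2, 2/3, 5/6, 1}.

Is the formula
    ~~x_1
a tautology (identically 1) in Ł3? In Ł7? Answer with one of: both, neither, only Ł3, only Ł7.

In Ł3: at x_1 = 0 the value is 0 — not a tautology.
In Ł7: at x_1 = 0 the value is 0 — not a tautology.

neither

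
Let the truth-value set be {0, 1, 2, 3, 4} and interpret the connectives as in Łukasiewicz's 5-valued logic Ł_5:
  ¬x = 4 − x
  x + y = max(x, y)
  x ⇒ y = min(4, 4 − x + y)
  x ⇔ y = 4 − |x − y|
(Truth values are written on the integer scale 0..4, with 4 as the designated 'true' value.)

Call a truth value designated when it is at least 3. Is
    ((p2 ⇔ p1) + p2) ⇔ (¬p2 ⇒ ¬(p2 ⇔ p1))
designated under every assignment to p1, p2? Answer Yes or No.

No

Counterexample: take p1 = 0, p2 = 0.
p2 ⇔ p1 = 0 ⇔ 0 = 4
(p2 ⇔ p1) + p2 = 4 + 0 = 4
¬p2 = ¬0 = 4
p2 ⇔ p1 = 0 ⇔ 0 = 4
¬(p2 ⇔ p1) = ¬4 = 0
¬p2 ⇒ ¬(p2 ⇔ p1) = 4 ⇒ 0 = 0
((p2 ⇔ p1) + p2) ⇔ (¬p2 ⇒ ¬(p2 ⇔ p1)) = 4 ⇔ 0 = 0
This gives 0, which is below 3.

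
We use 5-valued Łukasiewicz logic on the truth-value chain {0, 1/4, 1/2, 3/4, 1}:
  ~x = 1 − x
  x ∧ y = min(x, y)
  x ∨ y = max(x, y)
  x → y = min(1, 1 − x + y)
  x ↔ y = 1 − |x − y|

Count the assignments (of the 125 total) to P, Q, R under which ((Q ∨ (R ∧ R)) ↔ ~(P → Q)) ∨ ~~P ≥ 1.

value 1: 32 assignments (counts)
value 3/4: 33 assignments
value 1/2: 29 assignments
value 1/4: 22 assignments
value 0: 9 assignments
So 32 of the 125 assignments meet the threshold.

32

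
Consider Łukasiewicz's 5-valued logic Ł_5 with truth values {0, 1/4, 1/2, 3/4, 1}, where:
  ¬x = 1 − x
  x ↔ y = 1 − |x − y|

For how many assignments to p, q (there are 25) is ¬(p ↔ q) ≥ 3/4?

value 1: 2 assignments (counts)
value 3/4: 4 assignments (counts)
value 1/2: 6 assignments
value 1/4: 8 assignments
value 0: 5 assignments
So 6 of the 25 assignments meet the threshold.

6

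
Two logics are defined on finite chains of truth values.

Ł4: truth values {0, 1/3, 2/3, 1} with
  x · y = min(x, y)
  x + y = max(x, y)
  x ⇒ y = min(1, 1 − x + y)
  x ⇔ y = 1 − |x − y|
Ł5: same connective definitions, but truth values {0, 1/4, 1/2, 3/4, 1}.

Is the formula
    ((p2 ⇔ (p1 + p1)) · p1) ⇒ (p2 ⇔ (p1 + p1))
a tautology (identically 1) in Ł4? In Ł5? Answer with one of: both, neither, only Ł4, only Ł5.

both

In Ł4: every assignment gives 1 — tautology.
In Ł5: every assignment gives 1 — tautology.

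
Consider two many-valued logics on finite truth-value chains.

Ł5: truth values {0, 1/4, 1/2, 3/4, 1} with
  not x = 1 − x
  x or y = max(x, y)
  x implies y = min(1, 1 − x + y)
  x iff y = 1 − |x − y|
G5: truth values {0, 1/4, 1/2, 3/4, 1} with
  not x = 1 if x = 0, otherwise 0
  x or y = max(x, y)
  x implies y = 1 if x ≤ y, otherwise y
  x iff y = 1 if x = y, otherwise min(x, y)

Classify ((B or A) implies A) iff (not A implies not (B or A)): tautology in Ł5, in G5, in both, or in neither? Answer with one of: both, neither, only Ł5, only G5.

In Ł5: every assignment gives 1 — tautology.
In G5: at A = 1/4, B = 1/2 the value is 1/4 — not a tautology.

only Ł5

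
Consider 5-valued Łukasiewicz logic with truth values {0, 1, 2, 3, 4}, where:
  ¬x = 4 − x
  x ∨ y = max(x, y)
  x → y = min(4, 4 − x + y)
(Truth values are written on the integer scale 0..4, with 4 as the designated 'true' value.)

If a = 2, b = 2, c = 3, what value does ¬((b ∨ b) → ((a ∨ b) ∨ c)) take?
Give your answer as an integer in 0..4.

0

b ∨ b = 2 ∨ 2 = 2
a ∨ b = 2 ∨ 2 = 2
(a ∨ b) ∨ c = 2 ∨ 3 = 3
(b ∨ b) → ((a ∨ b) ∨ c) = 2 → 3 = 4
¬((b ∨ b) → ((a ∨ b) ∨ c)) = ¬4 = 0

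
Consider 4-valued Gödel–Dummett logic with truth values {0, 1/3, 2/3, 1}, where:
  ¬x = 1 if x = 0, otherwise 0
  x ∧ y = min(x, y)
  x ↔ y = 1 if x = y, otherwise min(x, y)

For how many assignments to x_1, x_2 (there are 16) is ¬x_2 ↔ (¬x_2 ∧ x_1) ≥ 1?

13

x_1 = 0, x_2 = 0 ↦ 0  <
x_1 = 0, x_2 = 1/3 ↦ 1  ≥
x_1 = 0, x_2 = 2/3 ↦ 1  ≥
x_1 = 0, x_2 = 1 ↦ 1  ≥
x_1 = 1/3, x_2 = 0 ↦ 1/3  <
x_1 = 1/3, x_2 = 1/3 ↦ 1  ≥
x_1 = 1/3, x_2 = 2/3 ↦ 1  ≥
x_1 = 1/3, x_2 = 1 ↦ 1  ≥
x_1 = 2/3, x_2 = 0 ↦ 2/3  <
x_1 = 2/3, x_2 = 1/3 ↦ 1  ≥
x_1 = 2/3, x_2 = 2/3 ↦ 1  ≥
x_1 = 2/3, x_2 = 1 ↦ 1  ≥
x_1 = 1, x_2 = 0 ↦ 1  ≥
x_1 = 1, x_2 = 1/3 ↦ 1  ≥
x_1 = 1, x_2 = 2/3 ↦ 1  ≥
x_1 = 1, x_2 = 1 ↦ 1  ≥
So 13 of the 16 assignments meet the threshold.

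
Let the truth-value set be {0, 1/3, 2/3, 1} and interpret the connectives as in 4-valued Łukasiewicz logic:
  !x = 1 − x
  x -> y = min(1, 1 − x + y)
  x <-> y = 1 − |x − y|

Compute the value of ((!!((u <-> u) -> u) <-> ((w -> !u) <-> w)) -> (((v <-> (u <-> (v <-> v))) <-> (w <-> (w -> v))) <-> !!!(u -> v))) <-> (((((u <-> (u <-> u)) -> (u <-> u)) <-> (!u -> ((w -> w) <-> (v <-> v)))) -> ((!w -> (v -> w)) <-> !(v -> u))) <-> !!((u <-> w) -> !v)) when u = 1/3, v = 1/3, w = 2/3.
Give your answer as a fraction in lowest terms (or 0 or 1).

u <-> u = 1/3 <-> 1/3 = 1
(u <-> u) -> u = 1 -> 1/3 = 1/3
!((u <-> u) -> u) = !1/3 = 2/3
!!((u <-> u) -> u) = !2/3 = 1/3
!u = !1/3 = 2/3
w -> !u = 2/3 -> 2/3 = 1
(w -> !u) <-> w = 1 <-> 2/3 = 2/3
!!((u <-> u) -> u) <-> ((w -> !u) <-> w) = 1/3 <-> 2/3 = 2/3
v <-> v = 1/3 <-> 1/3 = 1
u <-> (v <-> v) = 1/3 <-> 1 = 1/3
v <-> (u <-> (v <-> v)) = 1/3 <-> 1/3 = 1
w -> v = 2/3 -> 1/3 = 2/3
w <-> (w -> v) = 2/3 <-> 2/3 = 1
(v <-> (u <-> (v <-> v))) <-> (w <-> (w -> v)) = 1 <-> 1 = 1
u -> v = 1/3 -> 1/3 = 1
!(u -> v) = !1 = 0
!!(u -> v) = !0 = 1
!!!(u -> v) = !1 = 0
((v <-> (u <-> (v <-> v))) <-> (w <-> (w -> v))) <-> !!!(u -> v) = 1 <-> 0 = 0
(!!((u <-> u) -> u) <-> ((w -> !u) <-> w)) -> (((v <-> (u <-> (v <-> v))) <-> (w <-> (w -> v))) <-> !!!(u -> v)) = 2/3 -> 0 = 1/3
u <-> u = 1/3 <-> 1/3 = 1
u <-> (u <-> u) = 1/3 <-> 1 = 1/3
u <-> u = 1/3 <-> 1/3 = 1
(u <-> (u <-> u)) -> (u <-> u) = 1/3 -> 1 = 1
!u = !1/3 = 2/3
w -> w = 2/3 -> 2/3 = 1
v <-> v = 1/3 <-> 1/3 = 1
(w -> w) <-> (v <-> v) = 1 <-> 1 = 1
!u -> ((w -> w) <-> (v <-> v)) = 2/3 -> 1 = 1
((u <-> (u <-> u)) -> (u <-> u)) <-> (!u -> ((w -> w) <-> (v <-> v))) = 1 <-> 1 = 1
!w = !2/3 = 1/3
v -> w = 1/3 -> 2/3 = 1
!w -> (v -> w) = 1/3 -> 1 = 1
v -> u = 1/3 -> 1/3 = 1
!(v -> u) = !1 = 0
(!w -> (v -> w)) <-> !(v -> u) = 1 <-> 0 = 0
(((u <-> (u <-> u)) -> (u <-> u)) <-> (!u -> ((w -> w) <-> (v <-> v)))) -> ((!w -> (v -> w)) <-> !(v -> u)) = 1 -> 0 = 0
u <-> w = 1/3 <-> 2/3 = 2/3
!v = !1/3 = 2/3
(u <-> w) -> !v = 2/3 -> 2/3 = 1
!((u <-> w) -> !v) = !1 = 0
!!((u <-> w) -> !v) = !0 = 1
((((u <-> (u <-> u)) -> (u <-> u)) <-> (!u -> ((w -> w) <-> (v <-> v)))) -> ((!w -> (v -> w)) <-> !(v -> u))) <-> !!((u <-> w) -> !v) = 0 <-> 1 = 0
((!!((u <-> u) -> u) <-> ((w -> !u) <-> w)) -> (((v <-> (u <-> (v <-> v))) <-> (w <-> (w -> v))) <-> !!!(u -> v))) <-> (((((u <-> (u <-> u)) -> (u <-> u)) <-> (!u -> ((w -> w) <-> (v <-> v)))) -> ((!w -> (v -> w)) <-> !(v -> u))) <-> !!((u <-> w) -> !v)) = 1/3 <-> 0 = 2/3

2/3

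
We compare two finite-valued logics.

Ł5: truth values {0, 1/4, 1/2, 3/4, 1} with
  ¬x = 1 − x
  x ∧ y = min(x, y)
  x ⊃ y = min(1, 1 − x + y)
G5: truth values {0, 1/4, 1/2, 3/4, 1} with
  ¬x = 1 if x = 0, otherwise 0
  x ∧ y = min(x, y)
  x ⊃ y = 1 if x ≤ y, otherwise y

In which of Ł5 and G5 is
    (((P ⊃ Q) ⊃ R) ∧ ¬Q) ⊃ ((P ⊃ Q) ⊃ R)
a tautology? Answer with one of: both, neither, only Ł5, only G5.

both

In Ł5: every assignment gives 1 — tautology.
In G5: every assignment gives 1 — tautology.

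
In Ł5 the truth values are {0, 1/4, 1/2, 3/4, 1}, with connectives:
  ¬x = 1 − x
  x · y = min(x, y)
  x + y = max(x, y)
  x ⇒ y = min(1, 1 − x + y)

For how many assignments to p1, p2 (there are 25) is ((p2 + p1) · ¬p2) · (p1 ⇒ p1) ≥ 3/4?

value 1: 1 assignment (counts)
value 3/4: 3 assignments (counts)
value 1/2: 7 assignments
value 1/4: 8 assignments
value 0: 6 assignments
So 4 of the 25 assignments meet the threshold.

4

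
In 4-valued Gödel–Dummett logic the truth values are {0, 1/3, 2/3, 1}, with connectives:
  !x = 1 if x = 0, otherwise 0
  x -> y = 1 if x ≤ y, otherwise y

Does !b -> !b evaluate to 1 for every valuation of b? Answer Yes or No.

b = 0 ↦ 1
b = 1/3 ↦ 1
b = 2/3 ↦ 1
b = 1 ↦ 1
Every assignment gives a value ≥ 1.

Yes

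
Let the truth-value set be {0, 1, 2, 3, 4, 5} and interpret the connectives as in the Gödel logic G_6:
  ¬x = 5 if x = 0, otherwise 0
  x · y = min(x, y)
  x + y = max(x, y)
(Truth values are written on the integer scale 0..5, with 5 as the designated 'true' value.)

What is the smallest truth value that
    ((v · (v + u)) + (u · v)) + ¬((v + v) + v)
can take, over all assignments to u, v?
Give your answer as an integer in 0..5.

1

Take u = 0, v = 1:
v + u = 1 + 0 = 1
v · (v + u) = 1 · 1 = 1
u · v = 0 · 1 = 0
(v · (v + u)) + (u · v) = 1 + 0 = 1
v + v = 1 + 1 = 1
(v + v) + v = 1 + 1 = 1
¬((v + v) + v) = ¬1 = 0
((v · (v + u)) + (u · v)) + ¬((v + v) + v) = 1 + 0 = 1
No assignment yields a value below 1, so this is the minimum.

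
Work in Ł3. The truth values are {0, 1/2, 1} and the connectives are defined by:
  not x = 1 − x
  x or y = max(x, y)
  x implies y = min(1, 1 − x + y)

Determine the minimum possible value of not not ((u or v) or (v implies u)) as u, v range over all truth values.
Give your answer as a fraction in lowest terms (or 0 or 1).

Take u = 0, v = 1/2:
u or v = 0 or 1/2 = 1/2
v implies u = 1/2 implies 0 = 1/2
(u or v) or (v implies u) = 1/2 or 1/2 = 1/2
not ((u or v) or (v implies u)) = not 1/2 = 1/2
not not ((u or v) or (v implies u)) = not 1/2 = 1/2
No assignment yields a value below 1/2, so this is the minimum.

1/2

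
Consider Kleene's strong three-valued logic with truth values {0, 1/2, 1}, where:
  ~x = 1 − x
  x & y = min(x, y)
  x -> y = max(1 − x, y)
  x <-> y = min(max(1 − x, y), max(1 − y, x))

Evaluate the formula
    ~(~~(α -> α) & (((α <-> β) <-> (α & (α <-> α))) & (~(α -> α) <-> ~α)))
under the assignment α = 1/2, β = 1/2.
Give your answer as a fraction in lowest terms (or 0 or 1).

1/2

α -> α = 1/2 -> 1/2 = 1/2
~(α -> α) = ~1/2 = 1/2
~~(α -> α) = ~1/2 = 1/2
α <-> β = 1/2 <-> 1/2 = 1/2
α <-> α = 1/2 <-> 1/2 = 1/2
α & (α <-> α) = 1/2 & 1/2 = 1/2
(α <-> β) <-> (α & (α <-> α)) = 1/2 <-> 1/2 = 1/2
α -> α = 1/2 -> 1/2 = 1/2
~(α -> α) = ~1/2 = 1/2
~α = ~1/2 = 1/2
~(α -> α) <-> ~α = 1/2 <-> 1/2 = 1/2
((α <-> β) <-> (α & (α <-> α))) & (~(α -> α) <-> ~α) = 1/2 & 1/2 = 1/2
~~(α -> α) & (((α <-> β) <-> (α & (α <-> α))) & (~(α -> α) <-> ~α)) = 1/2 & 1/2 = 1/2
~(~~(α -> α) & (((α <-> β) <-> (α & (α <-> α))) & (~(α -> α) <-> ~α))) = ~1/2 = 1/2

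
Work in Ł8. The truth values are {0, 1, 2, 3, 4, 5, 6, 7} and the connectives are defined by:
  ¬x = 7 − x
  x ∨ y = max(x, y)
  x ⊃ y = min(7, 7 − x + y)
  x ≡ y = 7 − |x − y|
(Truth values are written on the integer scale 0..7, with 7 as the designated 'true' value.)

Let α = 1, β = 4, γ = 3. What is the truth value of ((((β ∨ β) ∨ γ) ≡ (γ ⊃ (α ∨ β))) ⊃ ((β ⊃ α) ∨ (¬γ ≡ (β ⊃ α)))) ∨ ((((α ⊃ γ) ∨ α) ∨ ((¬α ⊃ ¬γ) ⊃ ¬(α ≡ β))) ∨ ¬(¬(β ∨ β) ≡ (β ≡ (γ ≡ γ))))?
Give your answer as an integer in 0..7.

7

β ∨ β = 4 ∨ 4 = 4
(β ∨ β) ∨ γ = 4 ∨ 3 = 4
α ∨ β = 1 ∨ 4 = 4
γ ⊃ (α ∨ β) = 3 ⊃ 4 = 7
((β ∨ β) ∨ γ) ≡ (γ ⊃ (α ∨ β)) = 4 ≡ 7 = 4
β ⊃ α = 4 ⊃ 1 = 4
¬γ = ¬3 = 4
β ⊃ α = 4 ⊃ 1 = 4
¬γ ≡ (β ⊃ α) = 4 ≡ 4 = 7
(β ⊃ α) ∨ (¬γ ≡ (β ⊃ α)) = 4 ∨ 7 = 7
(((β ∨ β) ∨ γ) ≡ (γ ⊃ (α ∨ β))) ⊃ ((β ⊃ α) ∨ (¬γ ≡ (β ⊃ α))) = 4 ⊃ 7 = 7
α ⊃ γ = 1 ⊃ 3 = 7
(α ⊃ γ) ∨ α = 7 ∨ 1 = 7
¬α = ¬1 = 6
¬γ = ¬3 = 4
¬α ⊃ ¬γ = 6 ⊃ 4 = 5
α ≡ β = 1 ≡ 4 = 4
¬(α ≡ β) = ¬4 = 3
(¬α ⊃ ¬γ) ⊃ ¬(α ≡ β) = 5 ⊃ 3 = 5
((α ⊃ γ) ∨ α) ∨ ((¬α ⊃ ¬γ) ⊃ ¬(α ≡ β)) = 7 ∨ 5 = 7
β ∨ β = 4 ∨ 4 = 4
¬(β ∨ β) = ¬4 = 3
γ ≡ γ = 3 ≡ 3 = 7
β ≡ (γ ≡ γ) = 4 ≡ 7 = 4
¬(β ∨ β) ≡ (β ≡ (γ ≡ γ)) = 3 ≡ 4 = 6
¬(¬(β ∨ β) ≡ (β ≡ (γ ≡ γ))) = ¬6 = 1
(((α ⊃ γ) ∨ α) ∨ ((¬α ⊃ ¬γ) ⊃ ¬(α ≡ β))) ∨ ¬(¬(β ∨ β) ≡ (β ≡ (γ ≡ γ))) = 7 ∨ 1 = 7
((((β ∨ β) ∨ γ) ≡ (γ ⊃ (α ∨ β))) ⊃ ((β ⊃ α) ∨ (¬γ ≡ (β ⊃ α)))) ∨ ((((α ⊃ γ) ∨ α) ∨ ((¬α ⊃ ¬γ) ⊃ ¬(α ≡ β))) ∨ ¬(¬(β ∨ β) ≡ (β ≡ (γ ≡ γ)))) = 7 ∨ 7 = 7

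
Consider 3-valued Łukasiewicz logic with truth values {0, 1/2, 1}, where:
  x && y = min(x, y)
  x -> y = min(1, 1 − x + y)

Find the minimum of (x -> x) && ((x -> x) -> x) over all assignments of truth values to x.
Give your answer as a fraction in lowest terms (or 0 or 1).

Take x = 0:
x -> x = 0 -> 0 = 1
x -> x = 0 -> 0 = 1
(x -> x) -> x = 1 -> 0 = 0
(x -> x) && ((x -> x) -> x) = 1 && 0 = 0
No assignment yields a value below 0, so this is the minimum.

0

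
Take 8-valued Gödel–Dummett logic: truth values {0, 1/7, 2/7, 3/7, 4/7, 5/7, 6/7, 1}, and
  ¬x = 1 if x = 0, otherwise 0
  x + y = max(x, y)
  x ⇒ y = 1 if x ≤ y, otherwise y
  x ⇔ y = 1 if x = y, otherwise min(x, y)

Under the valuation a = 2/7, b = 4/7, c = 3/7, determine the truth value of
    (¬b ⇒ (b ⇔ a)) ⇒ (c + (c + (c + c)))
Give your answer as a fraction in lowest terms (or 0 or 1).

¬b = ¬4/7 = 0
b ⇔ a = 4/7 ⇔ 2/7 = 2/7
¬b ⇒ (b ⇔ a) = 0 ⇒ 2/7 = 1
c + c = 3/7 + 3/7 = 3/7
c + (c + c) = 3/7 + 3/7 = 3/7
c + (c + (c + c)) = 3/7 + 3/7 = 3/7
(¬b ⇒ (b ⇔ a)) ⇒ (c + (c + (c + c))) = 1 ⇒ 3/7 = 3/7

3/7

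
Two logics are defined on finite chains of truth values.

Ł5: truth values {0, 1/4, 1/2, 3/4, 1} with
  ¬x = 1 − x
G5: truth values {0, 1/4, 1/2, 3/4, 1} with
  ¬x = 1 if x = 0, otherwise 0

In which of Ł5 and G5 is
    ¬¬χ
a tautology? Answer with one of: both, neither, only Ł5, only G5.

neither

In Ł5: at χ = 0 the value is 0 — not a tautology.
In G5: at χ = 0 the value is 0 — not a tautology.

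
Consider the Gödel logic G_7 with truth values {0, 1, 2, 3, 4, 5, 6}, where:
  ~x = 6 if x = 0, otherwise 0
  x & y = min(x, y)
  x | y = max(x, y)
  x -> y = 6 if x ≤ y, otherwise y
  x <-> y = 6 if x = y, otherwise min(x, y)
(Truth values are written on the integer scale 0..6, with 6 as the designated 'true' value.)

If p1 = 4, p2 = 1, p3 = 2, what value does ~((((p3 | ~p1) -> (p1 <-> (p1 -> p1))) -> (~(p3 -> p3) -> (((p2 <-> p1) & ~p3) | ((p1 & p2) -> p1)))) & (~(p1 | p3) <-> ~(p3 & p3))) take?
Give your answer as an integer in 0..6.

~p1 = ~4 = 0
p3 | ~p1 = 2 | 0 = 2
p1 -> p1 = 4 -> 4 = 6
p1 <-> (p1 -> p1) = 4 <-> 6 = 4
(p3 | ~p1) -> (p1 <-> (p1 -> p1)) = 2 -> 4 = 6
p3 -> p3 = 2 -> 2 = 6
~(p3 -> p3) = ~6 = 0
p2 <-> p1 = 1 <-> 4 = 1
~p3 = ~2 = 0
(p2 <-> p1) & ~p3 = 1 & 0 = 0
p1 & p2 = 4 & 1 = 1
(p1 & p2) -> p1 = 1 -> 4 = 6
((p2 <-> p1) & ~p3) | ((p1 & p2) -> p1) = 0 | 6 = 6
~(p3 -> p3) -> (((p2 <-> p1) & ~p3) | ((p1 & p2) -> p1)) = 0 -> 6 = 6
((p3 | ~p1) -> (p1 <-> (p1 -> p1))) -> (~(p3 -> p3) -> (((p2 <-> p1) & ~p3) | ((p1 & p2) -> p1))) = 6 -> 6 = 6
p1 | p3 = 4 | 2 = 4
~(p1 | p3) = ~4 = 0
p3 & p3 = 2 & 2 = 2
~(p3 & p3) = ~2 = 0
~(p1 | p3) <-> ~(p3 & p3) = 0 <-> 0 = 6
(((p3 | ~p1) -> (p1 <-> (p1 -> p1))) -> (~(p3 -> p3) -> (((p2 <-> p1) & ~p3) | ((p1 & p2) -> p1)))) & (~(p1 | p3) <-> ~(p3 & p3)) = 6 & 6 = 6
~((((p3 | ~p1) -> (p1 <-> (p1 -> p1))) -> (~(p3 -> p3) -> (((p2 <-> p1) & ~p3) | ((p1 & p2) -> p1)))) & (~(p1 | p3) <-> ~(p3 & p3))) = ~6 = 0

0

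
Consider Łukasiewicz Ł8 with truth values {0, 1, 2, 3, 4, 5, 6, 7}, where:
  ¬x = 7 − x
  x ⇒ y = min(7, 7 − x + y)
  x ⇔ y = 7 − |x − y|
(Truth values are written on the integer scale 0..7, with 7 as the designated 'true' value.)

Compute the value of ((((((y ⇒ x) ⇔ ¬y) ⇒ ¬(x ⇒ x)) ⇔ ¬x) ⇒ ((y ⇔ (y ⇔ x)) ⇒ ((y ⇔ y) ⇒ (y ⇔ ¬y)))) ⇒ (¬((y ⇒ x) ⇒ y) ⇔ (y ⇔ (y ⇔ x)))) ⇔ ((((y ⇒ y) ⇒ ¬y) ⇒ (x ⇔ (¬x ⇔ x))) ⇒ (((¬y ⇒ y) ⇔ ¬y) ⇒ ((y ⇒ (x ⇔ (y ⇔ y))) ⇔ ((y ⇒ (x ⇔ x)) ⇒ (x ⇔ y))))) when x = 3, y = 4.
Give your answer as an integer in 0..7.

y ⇒ x = 4 ⇒ 3 = 6
¬y = ¬4 = 3
(y ⇒ x) ⇔ ¬y = 6 ⇔ 3 = 4
x ⇒ x = 3 ⇒ 3 = 7
¬(x ⇒ x) = ¬7 = 0
((y ⇒ x) ⇔ ¬y) ⇒ ¬(x ⇒ x) = 4 ⇒ 0 = 3
¬x = ¬3 = 4
(((y ⇒ x) ⇔ ¬y) ⇒ ¬(x ⇒ x)) ⇔ ¬x = 3 ⇔ 4 = 6
y ⇔ x = 4 ⇔ 3 = 6
y ⇔ (y ⇔ x) = 4 ⇔ 6 = 5
y ⇔ y = 4 ⇔ 4 = 7
¬y = ¬4 = 3
y ⇔ ¬y = 4 ⇔ 3 = 6
(y ⇔ y) ⇒ (y ⇔ ¬y) = 7 ⇒ 6 = 6
(y ⇔ (y ⇔ x)) ⇒ ((y ⇔ y) ⇒ (y ⇔ ¬y)) = 5 ⇒ 6 = 7
((((y ⇒ x) ⇔ ¬y) ⇒ ¬(x ⇒ x)) ⇔ ¬x) ⇒ ((y ⇔ (y ⇔ x)) ⇒ ((y ⇔ y) ⇒ (y ⇔ ¬y))) = 6 ⇒ 7 = 7
y ⇒ x = 4 ⇒ 3 = 6
(y ⇒ x) ⇒ y = 6 ⇒ 4 = 5
¬((y ⇒ x) ⇒ y) = ¬5 = 2
y ⇔ x = 4 ⇔ 3 = 6
y ⇔ (y ⇔ x) = 4 ⇔ 6 = 5
¬((y ⇒ x) ⇒ y) ⇔ (y ⇔ (y ⇔ x)) = 2 ⇔ 5 = 4
(((((y ⇒ x) ⇔ ¬y) ⇒ ¬(x ⇒ x)) ⇔ ¬x) ⇒ ((y ⇔ (y ⇔ x)) ⇒ ((y ⇔ y) ⇒ (y ⇔ ¬y)))) ⇒ (¬((y ⇒ x) ⇒ y) ⇔ (y ⇔ (y ⇔ x))) = 7 ⇒ 4 = 4
y ⇒ y = 4 ⇒ 4 = 7
¬y = ¬4 = 3
(y ⇒ y) ⇒ ¬y = 7 ⇒ 3 = 3
¬x = ¬3 = 4
¬x ⇔ x = 4 ⇔ 3 = 6
x ⇔ (¬x ⇔ x) = 3 ⇔ 6 = 4
((y ⇒ y) ⇒ ¬y) ⇒ (x ⇔ (¬x ⇔ x)) = 3 ⇒ 4 = 7
¬y = ¬4 = 3
¬y ⇒ y = 3 ⇒ 4 = 7
¬y = ¬4 = 3
(¬y ⇒ y) ⇔ ¬y = 7 ⇔ 3 = 3
y ⇔ y = 4 ⇔ 4 = 7
x ⇔ (y ⇔ y) = 3 ⇔ 7 = 3
y ⇒ (x ⇔ (y ⇔ y)) = 4 ⇒ 3 = 6
x ⇔ x = 3 ⇔ 3 = 7
y ⇒ (x ⇔ x) = 4 ⇒ 7 = 7
x ⇔ y = 3 ⇔ 4 = 6
(y ⇒ (x ⇔ x)) ⇒ (x ⇔ y) = 7 ⇒ 6 = 6
(y ⇒ (x ⇔ (y ⇔ y))) ⇔ ((y ⇒ (x ⇔ x)) ⇒ (x ⇔ y)) = 6 ⇔ 6 = 7
((¬y ⇒ y) ⇔ ¬y) ⇒ ((y ⇒ (x ⇔ (y ⇔ y))) ⇔ ((y ⇒ (x ⇔ x)) ⇒ (x ⇔ y))) = 3 ⇒ 7 = 7
(((y ⇒ y) ⇒ ¬y) ⇒ (x ⇔ (¬x ⇔ x))) ⇒ (((¬y ⇒ y) ⇔ ¬y) ⇒ ((y ⇒ (x ⇔ (y ⇔ y))) ⇔ ((y ⇒ (x ⇔ x)) ⇒ (x ⇔ y)))) = 7 ⇒ 7 = 7
((((((y ⇒ x) ⇔ ¬y) ⇒ ¬(x ⇒ x)) ⇔ ¬x) ⇒ ((y ⇔ (y ⇔ x)) ⇒ ((y ⇔ y) ⇒ (y ⇔ ¬y)))) ⇒ (¬((y ⇒ x) ⇒ y) ⇔ (y ⇔ (y ⇔ x)))) ⇔ ((((y ⇒ y) ⇒ ¬y) ⇒ (x ⇔ (¬x ⇔ x))) ⇒ (((¬y ⇒ y) ⇔ ¬y) ⇒ ((y ⇒ (x ⇔ (y ⇔ y))) ⇔ ((y ⇒ (x ⇔ x)) ⇒ (x ⇔ y))))) = 4 ⇔ 7 = 4

4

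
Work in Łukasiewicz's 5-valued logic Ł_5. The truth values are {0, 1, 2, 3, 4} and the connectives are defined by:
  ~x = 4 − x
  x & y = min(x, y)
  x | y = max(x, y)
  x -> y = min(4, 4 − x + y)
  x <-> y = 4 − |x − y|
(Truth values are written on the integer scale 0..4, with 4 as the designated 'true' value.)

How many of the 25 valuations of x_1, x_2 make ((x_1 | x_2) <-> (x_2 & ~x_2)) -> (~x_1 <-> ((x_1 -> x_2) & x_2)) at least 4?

value 4: 19 assignments (counts)
value 3: 1 assignment
value 2: 3 assignments
value 1: 1 assignment
value 0: 1 assignment
So 19 of the 25 assignments meet the threshold.

19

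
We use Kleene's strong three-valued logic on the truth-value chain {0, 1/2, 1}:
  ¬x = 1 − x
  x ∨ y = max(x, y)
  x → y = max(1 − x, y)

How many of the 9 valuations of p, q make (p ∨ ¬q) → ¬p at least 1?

p = 0, q = 0 ↦ 1  ≥
p = 0, q = 1/2 ↦ 1  ≥
p = 0, q = 1 ↦ 1  ≥
p = 1/2, q = 0 ↦ 1/2  <
p = 1/2, q = 1/2 ↦ 1/2  <
p = 1/2, q = 1 ↦ 1/2  <
p = 1, q = 0 ↦ 0  <
p = 1, q = 1/2 ↦ 0  <
p = 1, q = 1 ↦ 0  <
So 3 of the 9 assignments meet the threshold.

3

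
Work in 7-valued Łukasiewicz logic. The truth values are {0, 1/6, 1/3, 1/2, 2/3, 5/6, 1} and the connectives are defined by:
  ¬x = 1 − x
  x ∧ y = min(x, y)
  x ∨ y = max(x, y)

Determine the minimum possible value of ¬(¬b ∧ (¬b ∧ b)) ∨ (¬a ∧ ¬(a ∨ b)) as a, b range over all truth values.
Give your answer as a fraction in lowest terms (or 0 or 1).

Take a = 0, b = 1/2:
¬b = ¬1/2 = 1/2
¬b = ¬1/2 = 1/2
¬b ∧ b = 1/2 ∧ 1/2 = 1/2
¬b ∧ (¬b ∧ b) = 1/2 ∧ 1/2 = 1/2
¬(¬b ∧ (¬b ∧ b)) = ¬1/2 = 1/2
¬a = ¬0 = 1
a ∨ b = 0 ∨ 1/2 = 1/2
¬(a ∨ b) = ¬1/2 = 1/2
¬a ∧ ¬(a ∨ b) = 1 ∧ 1/2 = 1/2
¬(¬b ∧ (¬b ∧ b)) ∨ (¬a ∧ ¬(a ∨ b)) = 1/2 ∨ 1/2 = 1/2
No assignment yields a value below 1/2, so this is the minimum.

1/2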